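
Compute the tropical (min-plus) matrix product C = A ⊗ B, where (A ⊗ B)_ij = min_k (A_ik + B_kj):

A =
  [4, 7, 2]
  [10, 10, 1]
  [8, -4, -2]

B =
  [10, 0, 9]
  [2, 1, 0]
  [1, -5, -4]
A ⊗ B =
  [3, -3, -2]
  [2, -4, -3]
  [-2, -7, -6]

Apply the min-plus product entry-by-entry:
  C[0][0] = min over k of (A[0][0] + B[0][0] = 4 + 10 = 14, A[0][1] + B[1][0] = 7 + 2 = 9, A[0][2] + B[2][0] = 2 + 1 = 3) = 3 (attained at k = 2)
  C[0][1] = min over k of (A[0][0] + B[0][1] = 4 + 0 = 4, A[0][1] + B[1][1] = 7 + 1 = 8, A[0][2] + B[2][1] = 2 + -5 = -3) = -3 (attained at k = 2)
  C[0][2] = min over k of (A[0][0] + B[0][2] = 4 + 9 = 13, A[0][1] + B[1][2] = 7 + 0 = 7, A[0][2] + B[2][2] = 2 + -4 = -2) = -2 (attained at k = 2)
  C[1][0] = min over k of (A[1][0] + B[0][0] = 10 + 10 = 20, A[1][1] + B[1][0] = 10 + 2 = 12, A[1][2] + B[2][0] = 1 + 1 = 2) = 2 (attained at k = 2)
  C[1][1] = min over k of (A[1][0] + B[0][1] = 10 + 0 = 10, A[1][1] + B[1][1] = 10 + 1 = 11, A[1][2] + B[2][1] = 1 + -5 = -4) = -4 (attained at k = 2)
  C[1][2] = min over k of (A[1][0] + B[0][2] = 10 + 9 = 19, A[1][1] + B[1][2] = 10 + 0 = 10, A[1][2] + B[2][2] = 1 + -4 = -3) = -3 (attained at k = 2)
  C[2][0] = min over k of (A[2][0] + B[0][0] = 8 + 10 = 18, A[2][1] + B[1][0] = -4 + 2 = -2, A[2][2] + B[2][0] = -2 + 1 = -1) = -2 (attained at k = 1)
  C[2][1] = min over k of (A[2][0] + B[0][1] = 8 + 0 = 8, A[2][1] + B[1][1] = -4 + 1 = -3, A[2][2] + B[2][1] = -2 + -5 = -7) = -7 (attained at k = 2)
  C[2][2] = min over k of (A[2][0] + B[0][2] = 8 + 9 = 17, A[2][1] + B[1][2] = -4 + 0 = -4, A[2][2] + B[2][2] = -2 + -4 = -6) = -6 (attained at k = 2)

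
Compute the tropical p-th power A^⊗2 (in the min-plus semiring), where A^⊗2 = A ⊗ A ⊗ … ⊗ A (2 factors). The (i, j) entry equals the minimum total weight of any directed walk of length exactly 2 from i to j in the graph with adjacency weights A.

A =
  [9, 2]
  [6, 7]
A^⊗2 =
  [8, 9]
  [13, 8]

Each entry (A^⊗2)_ij equals the minimum over all length-2 walks i = v_0 → v_1 → … → v_2 = j of Σ_t A[v_t][v_{t+1}]. For example, for (i, j) = (0, 1) we minimise over 2 possible intermediate vertex sequences; the minimum is 9, attained along the walk 0 → 1 → 1.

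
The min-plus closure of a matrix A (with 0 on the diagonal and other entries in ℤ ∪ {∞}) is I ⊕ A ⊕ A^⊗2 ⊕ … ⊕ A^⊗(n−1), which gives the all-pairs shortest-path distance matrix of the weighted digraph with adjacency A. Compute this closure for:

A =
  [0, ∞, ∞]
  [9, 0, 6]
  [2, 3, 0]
Closure =
  [0, ∞, ∞]
  [8, 0, 6]
  [2, 3, 0]

This is the Floyd-Warshall all-pairs shortest-path computation. For each intermediate vertex k = 0, 1, …, 2, update dist[i][j] ← min(dist[i][j], dist[i][k] + dist[k][j]). The final matrix gives, for each (i, j), the minimum total weight of any directed path from i to j (possibly empty when i = j).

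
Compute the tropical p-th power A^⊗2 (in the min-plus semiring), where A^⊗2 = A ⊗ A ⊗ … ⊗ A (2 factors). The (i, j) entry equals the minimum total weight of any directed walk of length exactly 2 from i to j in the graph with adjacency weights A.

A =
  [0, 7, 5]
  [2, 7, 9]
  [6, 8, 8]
A^⊗2 =
  [0, 7, 5]
  [2, 9, 7]
  [6, 13, 11]

Each entry (A^⊗2)_ij equals the minimum over all length-2 walks i = v_0 → v_1 → … → v_2 = j of Σ_t A[v_t][v_{t+1}]. For example, for (i, j) = (0, 2) we minimise over 3 possible intermediate vertex sequences; the minimum is 5, attained along the walk 0 → 0 → 2.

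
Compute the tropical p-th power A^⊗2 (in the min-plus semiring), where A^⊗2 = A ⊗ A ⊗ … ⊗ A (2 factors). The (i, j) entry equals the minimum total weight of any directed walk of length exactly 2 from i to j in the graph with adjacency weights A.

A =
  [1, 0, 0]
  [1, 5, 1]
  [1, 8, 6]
A^⊗2 =
  [1, 1, 1]
  [2, 1, 1]
  [2, 1, 1]

Each entry (A^⊗2)_ij equals the minimum over all length-2 walks i = v_0 → v_1 → … → v_2 = j of Σ_t A[v_t][v_{t+1}]. For example, for (i, j) = (0, 2) we minimise over 3 possible intermediate vertex sequences; the minimum is 1, attained along the walk 0 → 0 → 2.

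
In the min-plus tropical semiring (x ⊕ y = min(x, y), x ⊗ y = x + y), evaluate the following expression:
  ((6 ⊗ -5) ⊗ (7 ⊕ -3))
((6 ⊗ -5) ⊗ (7 ⊕ -3)) = -2

Expand innermost to outermost. Recall ⊕ takes the minimum of its arguments and ⊗ takes their sum. Working out the expression ((6 ⊗ -5) ⊗ (7 ⊕ -3)) gives -2.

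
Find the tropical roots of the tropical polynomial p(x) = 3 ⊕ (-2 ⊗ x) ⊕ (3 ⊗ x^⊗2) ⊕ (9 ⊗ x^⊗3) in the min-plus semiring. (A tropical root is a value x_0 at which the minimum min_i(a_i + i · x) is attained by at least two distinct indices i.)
Roots: {-6, -5, 5}

Each tropical root is a break point of the lower envelope of the lines y = a_i + i · x (there are 4 lines, with slopes 0, 1, ..., 3). Only the lines that attain the minimum somewhere contribute to roots; other lines are dominated. Here the surviving (envelope) indices are i = 3, i = 2, i = 1, i = 0.
Intersections between consecutive envelope lines give the roots: for adjacent envelope indices i < j the intersection is x = (a_i − a_j) / (j − i). Reading off the sorted break points: {-6, -5, 5}.
Verification: at each break x_0, at least two indices attain the minimum of min_i(a_i + i · x_0).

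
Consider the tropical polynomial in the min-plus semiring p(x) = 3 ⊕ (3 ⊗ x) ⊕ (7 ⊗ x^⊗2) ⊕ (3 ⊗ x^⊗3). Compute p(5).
p(5) = 3

A tropical monomial a ⊗ x^⊗i evaluates to a + i · x. Evaluating each term at x = 5:
  Term 0 contributes 3 + 0 · 5 = 3
  Term 1 contributes 3 + 1 · 5 = 8
  Term 2 contributes 7 + 2 · 5 = 17
  Term 3 contributes 3 + 3 · 5 = 18
p(5) = ⊕ of these = min[3, 8, 17, 18] = 3.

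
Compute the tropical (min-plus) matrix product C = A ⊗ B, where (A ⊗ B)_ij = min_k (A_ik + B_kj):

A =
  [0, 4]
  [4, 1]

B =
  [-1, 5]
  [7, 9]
A ⊗ B =
  [-1, 5]
  [3, 9]

Apply the min-plus product entry-by-entry:
  C[0][0] = min over k of (A[0][0] + B[0][0] = 0 + -1 = -1, A[0][1] + B[1][0] = 4 + 7 = 11) = -1 (attained at k = 0)
  C[0][1] = min over k of (A[0][0] + B[0][1] = 0 + 5 = 5, A[0][1] + B[1][1] = 4 + 9 = 13) = 5 (attained at k = 0)
  C[1][0] = min over k of (A[1][0] + B[0][0] = 4 + -1 = 3, A[1][1] + B[1][0] = 1 + 7 = 8) = 3 (attained at k = 0)
  C[1][1] = min over k of (A[1][0] + B[0][1] = 4 + 5 = 9, A[1][1] + B[1][1] = 1 + 9 = 10) = 9 (attained at k = 0)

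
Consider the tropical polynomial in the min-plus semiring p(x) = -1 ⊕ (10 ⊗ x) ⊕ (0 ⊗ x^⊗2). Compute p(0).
p(0) = -1

A tropical monomial a ⊗ x^⊗i evaluates to a + i · x. Evaluating each term at x = 0:
  Term 0 contributes -1 + 0 · 0 = -1
  Term 1 contributes 10 + 1 · 0 = 10
  Term 2 contributes 0 + 2 · 0 = 0
p(0) = ⊕ of these = min[-1, 10, 0] = -1.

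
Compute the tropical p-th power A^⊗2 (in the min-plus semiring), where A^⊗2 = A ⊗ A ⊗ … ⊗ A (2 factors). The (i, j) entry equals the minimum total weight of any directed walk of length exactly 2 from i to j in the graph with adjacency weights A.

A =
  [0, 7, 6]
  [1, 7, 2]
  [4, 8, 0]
A^⊗2 =
  [0, 7, 6]
  [1, 8, 2]
  [4, 8, 0]

Each entry (A^⊗2)_ij equals the minimum over all length-2 walks i = v_0 → v_1 → … → v_2 = j of Σ_t A[v_t][v_{t+1}]. For example, for (i, j) = (0, 2) we minimise over 3 possible intermediate vertex sequences; the minimum is 6, attained along the walk 0 → 0 → 2.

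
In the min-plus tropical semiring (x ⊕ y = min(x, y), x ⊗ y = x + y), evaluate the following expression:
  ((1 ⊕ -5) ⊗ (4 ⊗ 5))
((1 ⊕ -5) ⊗ (4 ⊗ 5)) = 4

Expand innermost to outermost. Recall ⊕ takes the minimum of its arguments and ⊗ takes their sum. Working out the expression ((1 ⊕ -5) ⊗ (4 ⊗ 5)) gives 4.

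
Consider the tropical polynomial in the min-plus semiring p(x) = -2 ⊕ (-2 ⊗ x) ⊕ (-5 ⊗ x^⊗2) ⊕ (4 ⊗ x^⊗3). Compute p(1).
p(1) = -3

A tropical monomial a ⊗ x^⊗i evaluates to a + i · x. Evaluating each term at x = 1:
  Term 0 contributes -2 + 0 · 1 = -2
  Term 1 contributes -2 + 1 · 1 = -1
  Term 2 contributes -5 + 2 · 1 = -3
  Term 3 contributes 4 + 3 · 1 = 7
p(1) = ⊕ of these = min[-2, -1, -3, 7] = -3.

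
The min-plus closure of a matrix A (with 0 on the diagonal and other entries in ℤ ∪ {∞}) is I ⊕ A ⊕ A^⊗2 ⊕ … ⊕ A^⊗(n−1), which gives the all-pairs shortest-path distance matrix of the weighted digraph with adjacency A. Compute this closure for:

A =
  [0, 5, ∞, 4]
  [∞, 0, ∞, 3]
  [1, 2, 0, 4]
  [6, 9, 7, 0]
Closure =
  [0, 5, 11, 4]
  [9, 0, 10, 3]
  [1, 2, 0, 4]
  [6, 9, 7, 0]

This is the Floyd-Warshall all-pairs shortest-path computation. For each intermediate vertex k = 0, 1, …, 3, update dist[i][j] ← min(dist[i][j], dist[i][k] + dist[k][j]). The final matrix gives, for each (i, j), the minimum total weight of any directed path from i to j (possibly empty when i = j).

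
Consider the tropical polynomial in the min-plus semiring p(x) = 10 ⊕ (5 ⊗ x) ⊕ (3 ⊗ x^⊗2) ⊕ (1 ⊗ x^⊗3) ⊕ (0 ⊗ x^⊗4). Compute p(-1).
p(-1) = -4

A tropical monomial a ⊗ x^⊗i evaluates to a + i · x. Evaluating each term at x = -1:
  Term 0 contributes 10 + 0 · -1 = 10
  Term 1 contributes 5 + 1 · -1 = 4
  Term 2 contributes 3 + 2 · -1 = 1
  Term 3 contributes 1 + 3 · -1 = -2
  Term 4 contributes 0 + 4 · -1 = -4
p(-1) = ⊕ of these = min[10, 4, 1, -2, -4] = -4.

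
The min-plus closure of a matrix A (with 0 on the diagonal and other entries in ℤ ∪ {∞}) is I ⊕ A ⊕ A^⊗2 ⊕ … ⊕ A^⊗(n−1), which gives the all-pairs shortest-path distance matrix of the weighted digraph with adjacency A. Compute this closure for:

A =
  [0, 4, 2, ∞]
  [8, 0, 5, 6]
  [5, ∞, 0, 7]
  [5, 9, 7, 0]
Closure =
  [0, 4, 2, 9]
  [8, 0, 5, 6]
  [5, 9, 0, 7]
  [5, 9, 7, 0]

This is the Floyd-Warshall all-pairs shortest-path computation. For each intermediate vertex k = 0, 1, …, 3, update dist[i][j] ← min(dist[i][j], dist[i][k] + dist[k][j]). The final matrix gives, for each (i, j), the minimum total weight of any directed path from i to j (possibly empty when i = j).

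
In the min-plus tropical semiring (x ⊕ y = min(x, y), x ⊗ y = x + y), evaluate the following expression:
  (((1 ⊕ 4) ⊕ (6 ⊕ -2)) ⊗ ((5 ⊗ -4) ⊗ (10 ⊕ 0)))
(((1 ⊕ 4) ⊕ (6 ⊕ -2)) ⊗ ((5 ⊗ -4) ⊗ (10 ⊕ 0))) = -1

Expand innermost to outermost. Recall ⊕ takes the minimum of its arguments and ⊗ takes their sum. Working out the expression (((1 ⊕ 4) ⊕ (6 ⊕ -2)) ⊗ ((5 ⊗ -4) ⊗ (10 ⊕ 0))) gives -1.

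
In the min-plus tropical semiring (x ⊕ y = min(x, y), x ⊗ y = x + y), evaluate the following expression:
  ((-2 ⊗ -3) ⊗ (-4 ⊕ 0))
((-2 ⊗ -3) ⊗ (-4 ⊕ 0)) = -9

Expand innermost to outermost. Recall ⊕ takes the minimum of its arguments and ⊗ takes their sum. Working out the expression ((-2 ⊗ -3) ⊗ (-4 ⊕ 0)) gives -9.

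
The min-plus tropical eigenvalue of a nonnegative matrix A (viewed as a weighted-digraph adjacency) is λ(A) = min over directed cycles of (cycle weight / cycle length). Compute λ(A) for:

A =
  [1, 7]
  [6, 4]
λ(A) = 1

Enumerate directed cycles and compute their means (weight / length). Sample:
  cycle 0 → 0: weight = 1, length = 1, mean = 1/1 ≈ 1.000
  cycle 1 → 1: weight = 4, length = 1, mean = 4/1 ≈ 4.000
  cycle 0 → 1 → 0: weight = 13, length = 2, mean = 13/2 ≈ 6.500
  cycle 1 → 0 → 1: weight = 13, length = 2, mean = 13/2 ≈ 6.500
Minimum mean = 1.000, attained e.g. along the cycle 0 → 0 with weight 1 and length 1. So λ(A) = 1/1 = 1.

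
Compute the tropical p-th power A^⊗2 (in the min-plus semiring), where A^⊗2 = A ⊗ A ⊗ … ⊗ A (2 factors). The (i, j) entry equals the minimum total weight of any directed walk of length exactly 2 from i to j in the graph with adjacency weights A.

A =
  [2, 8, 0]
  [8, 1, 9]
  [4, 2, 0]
A^⊗2 =
  [4, 2, 0]
  [9, 2, 8]
  [4, 2, 0]

Each entry (A^⊗2)_ij equals the minimum over all length-2 walks i = v_0 → v_1 → … → v_2 = j of Σ_t A[v_t][v_{t+1}]. For example, for (i, j) = (0, 2) we minimise over 3 possible intermediate vertex sequences; the minimum is 0, attained along the walk 0 → 2 → 2.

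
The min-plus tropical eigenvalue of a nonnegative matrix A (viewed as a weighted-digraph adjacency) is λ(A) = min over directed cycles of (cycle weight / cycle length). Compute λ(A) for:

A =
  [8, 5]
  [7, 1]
λ(A) = 1

Enumerate directed cycles and compute their means (weight / length). Sample:
  cycle 0 → 0: weight = 8, length = 1, mean = 8/1 ≈ 8.000
  cycle 1 → 1: weight = 1, length = 1, mean = 1/1 ≈ 1.000
  cycle 0 → 1 → 0: weight = 12, length = 2, mean = 12/2 ≈ 6.000
  cycle 1 → 0 → 1: weight = 12, length = 2, mean = 12/2 ≈ 6.000
Minimum mean = 1.000, attained e.g. along the cycle 1 → 1 with weight 1 and length 1. So λ(A) = 1/1 = 1.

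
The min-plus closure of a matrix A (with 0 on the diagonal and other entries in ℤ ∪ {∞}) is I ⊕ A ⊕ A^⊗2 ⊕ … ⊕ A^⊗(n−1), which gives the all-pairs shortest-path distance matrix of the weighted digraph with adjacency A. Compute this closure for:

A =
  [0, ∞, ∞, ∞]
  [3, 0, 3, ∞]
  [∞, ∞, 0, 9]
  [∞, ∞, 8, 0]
Closure =
  [0, ∞, ∞, ∞]
  [3, 0, 3, 12]
  [∞, ∞, 0, 9]
  [∞, ∞, 8, 0]

This is the Floyd-Warshall all-pairs shortest-path computation. For each intermediate vertex k = 0, 1, …, 3, update dist[i][j] ← min(dist[i][j], dist[i][k] + dist[k][j]). The final matrix gives, for each (i, j), the minimum total weight of any directed path from i to j (possibly empty when i = j).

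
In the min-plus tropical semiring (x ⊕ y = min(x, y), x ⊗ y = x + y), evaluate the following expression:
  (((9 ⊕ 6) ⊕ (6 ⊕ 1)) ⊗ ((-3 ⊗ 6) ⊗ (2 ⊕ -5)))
(((9 ⊕ 6) ⊕ (6 ⊕ 1)) ⊗ ((-3 ⊗ 6) ⊗ (2 ⊕ -5))) = -1

Expand innermost to outermost. Recall ⊕ takes the minimum of its arguments and ⊗ takes their sum. Working out the expression (((9 ⊕ 6) ⊕ (6 ⊕ 1)) ⊗ ((-3 ⊗ 6) ⊗ (2 ⊕ -5))) gives -1.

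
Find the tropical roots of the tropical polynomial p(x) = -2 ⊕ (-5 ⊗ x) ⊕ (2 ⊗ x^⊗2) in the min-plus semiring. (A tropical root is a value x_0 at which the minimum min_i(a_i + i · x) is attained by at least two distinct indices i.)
Roots: {-7, 3}

Each tropical root is a break point of the lower envelope of the lines y = a_i + i · x (there are 3 lines, with slopes 0, 1, ..., 2). Only the lines that attain the minimum somewhere contribute to roots; other lines are dominated. Here the surviving (envelope) indices are i = 2, i = 1, i = 0.
Intersections between consecutive envelope lines give the roots: for adjacent envelope indices i < j the intersection is x = (a_i − a_j) / (j − i). Reading off the sorted break points: {-7, 3}.
Verification: at each break x_0, at least two indices attain the minimum of min_i(a_i + i · x_0).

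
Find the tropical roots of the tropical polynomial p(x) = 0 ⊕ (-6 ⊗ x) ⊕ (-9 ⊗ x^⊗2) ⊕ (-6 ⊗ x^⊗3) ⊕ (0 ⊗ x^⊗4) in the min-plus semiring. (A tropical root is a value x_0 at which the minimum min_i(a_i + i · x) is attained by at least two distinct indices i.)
Roots: {-6, -3, 3, 6}

Each tropical root is a break point of the lower envelope of the lines y = a_i + i · x (there are 5 lines, with slopes 0, 1, ..., 4). Only the lines that attain the minimum somewhere contribute to roots; other lines are dominated. Here the surviving (envelope) indices are i = 4, i = 3, i = 2, i = 1, i = 0.
Intersections between consecutive envelope lines give the roots: for adjacent envelope indices i < j the intersection is x = (a_i − a_j) / (j − i). Reading off the sorted break points: {-6, -3, 3, 6}.
Verification: at each break x_0, at least two indices attain the minimum of min_i(a_i + i · x_0).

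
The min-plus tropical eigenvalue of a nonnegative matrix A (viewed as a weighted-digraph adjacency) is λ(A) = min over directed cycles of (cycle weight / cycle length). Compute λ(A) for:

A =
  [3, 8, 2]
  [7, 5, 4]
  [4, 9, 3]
λ(A) = 3

Enumerate directed cycles and compute their means (weight / length). Sample:
  cycle 0 → 0: weight = 3, length = 1, mean = 3/1 ≈ 3.000
  cycle 1 → 1: weight = 5, length = 1, mean = 5/1 ≈ 5.000
  cycle 2 → 2: weight = 3, length = 1, mean = 3/1 ≈ 3.000
  cycle 0 → 1 → 0: weight = 15, length = 2, mean = 15/2 ≈ 7.500
  cycle 0 → 2 → 0: weight = 6, length = 2, mean = 6/2 ≈ 3.000
  cycle 1 → 0 → 1: weight = 15, length = 2, mean = 15/2 ≈ 7.500
Minimum mean = 3.000, attained e.g. along the cycle 0 → 0 with weight 3 and length 1. So λ(A) = 3/1 = 3.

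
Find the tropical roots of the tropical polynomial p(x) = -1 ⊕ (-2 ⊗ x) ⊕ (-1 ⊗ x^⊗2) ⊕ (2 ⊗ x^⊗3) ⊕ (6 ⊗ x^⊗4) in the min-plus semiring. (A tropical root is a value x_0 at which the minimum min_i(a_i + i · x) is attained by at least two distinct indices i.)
Roots: {-4, -3, -1, 1}

Each tropical root is a break point of the lower envelope of the lines y = a_i + i · x (there are 5 lines, with slopes 0, 1, ..., 4). Only the lines that attain the minimum somewhere contribute to roots; other lines are dominated. Here the surviving (envelope) indices are i = 4, i = 3, i = 2, i = 1, i = 0.
Intersections between consecutive envelope lines give the roots: for adjacent envelope indices i < j the intersection is x = (a_i − a_j) / (j − i). Reading off the sorted break points: {-4, -3, -1, 1}.
Verification: at each break x_0, at least two indices attain the minimum of min_i(a_i + i · x_0).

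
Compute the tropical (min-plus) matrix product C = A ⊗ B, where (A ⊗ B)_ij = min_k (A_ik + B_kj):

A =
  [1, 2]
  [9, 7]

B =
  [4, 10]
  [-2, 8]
A ⊗ B =
  [0, 10]
  [5, 15]

Apply the min-plus product entry-by-entry:
  C[0][0] = min over k of (A[0][0] + B[0][0] = 1 + 4 = 5, A[0][1] + B[1][0] = 2 + -2 = 0) = 0 (attained at k = 1)
  C[0][1] = min over k of (A[0][0] + B[0][1] = 1 + 10 = 11, A[0][1] + B[1][1] = 2 + 8 = 10) = 10 (attained at k = 1)
  C[1][0] = min over k of (A[1][0] + B[0][0] = 9 + 4 = 13, A[1][1] + B[1][0] = 7 + -2 = 5) = 5 (attained at k = 1)
  C[1][1] = min over k of (A[1][0] + B[0][1] = 9 + 10 = 19, A[1][1] + B[1][1] = 7 + 8 = 15) = 15 (attained at k = 1)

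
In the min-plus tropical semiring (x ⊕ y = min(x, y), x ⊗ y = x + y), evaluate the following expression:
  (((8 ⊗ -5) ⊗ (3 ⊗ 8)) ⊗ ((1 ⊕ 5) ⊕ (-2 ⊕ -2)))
(((8 ⊗ -5) ⊗ (3 ⊗ 8)) ⊗ ((1 ⊕ 5) ⊕ (-2 ⊕ -2))) = 12

Expand innermost to outermost. Recall ⊕ takes the minimum of its arguments and ⊗ takes their sum. Working out the expression (((8 ⊗ -5) ⊗ (3 ⊗ 8)) ⊗ ((1 ⊕ 5) ⊕ (-2 ⊕ -2))) gives 12.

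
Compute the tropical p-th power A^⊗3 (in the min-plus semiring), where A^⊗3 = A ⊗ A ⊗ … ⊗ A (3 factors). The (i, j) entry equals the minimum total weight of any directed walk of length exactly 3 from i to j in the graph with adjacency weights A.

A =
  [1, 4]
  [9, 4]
A^⊗3 =
  [3, 6]
  [11, 12]

Each entry (A^⊗3)_ij equals the minimum over all length-3 walks i = v_0 → v_1 → … → v_3 = j of Σ_t A[v_t][v_{t+1}]. For example, for (i, j) = (0, 1) we minimise over 4 possible intermediate vertex sequences; the minimum is 6, attained along the walk 0 → 0 → 0 → 1.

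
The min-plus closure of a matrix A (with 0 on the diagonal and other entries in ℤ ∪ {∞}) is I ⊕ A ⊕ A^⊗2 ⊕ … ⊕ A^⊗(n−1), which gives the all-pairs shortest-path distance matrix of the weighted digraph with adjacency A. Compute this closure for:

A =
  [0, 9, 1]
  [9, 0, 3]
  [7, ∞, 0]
Closure =
  [0, 9, 1]
  [9, 0, 3]
  [7, 16, 0]

This is the Floyd-Warshall all-pairs shortest-path computation. For each intermediate vertex k = 0, 1, …, 2, update dist[i][j] ← min(dist[i][j], dist[i][k] + dist[k][j]). The final matrix gives, for each (i, j), the minimum total weight of any directed path from i to j (possibly empty when i = j).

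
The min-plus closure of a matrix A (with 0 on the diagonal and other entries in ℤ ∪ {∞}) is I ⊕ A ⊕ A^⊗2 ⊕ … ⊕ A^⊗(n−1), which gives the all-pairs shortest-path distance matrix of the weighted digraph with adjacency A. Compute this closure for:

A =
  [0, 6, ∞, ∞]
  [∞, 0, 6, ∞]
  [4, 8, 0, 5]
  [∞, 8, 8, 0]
Closure =
  [0, 6, 12, 17]
  [10, 0, 6, 11]
  [4, 8, 0, 5]
  [12, 8, 8, 0]

This is the Floyd-Warshall all-pairs shortest-path computation. For each intermediate vertex k = 0, 1, …, 3, update dist[i][j] ← min(dist[i][j], dist[i][k] + dist[k][j]). The final matrix gives, for each (i, j), the minimum total weight of any directed path from i to j (possibly empty when i = j).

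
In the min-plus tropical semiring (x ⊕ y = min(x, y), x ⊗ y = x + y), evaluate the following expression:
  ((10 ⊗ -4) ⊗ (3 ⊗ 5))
((10 ⊗ -4) ⊗ (3 ⊗ 5)) = 14

Expand innermost to outermost. Recall ⊕ takes the minimum of its arguments and ⊗ takes their sum. Working out the expression ((10 ⊗ -4) ⊗ (3 ⊗ 5)) gives 14.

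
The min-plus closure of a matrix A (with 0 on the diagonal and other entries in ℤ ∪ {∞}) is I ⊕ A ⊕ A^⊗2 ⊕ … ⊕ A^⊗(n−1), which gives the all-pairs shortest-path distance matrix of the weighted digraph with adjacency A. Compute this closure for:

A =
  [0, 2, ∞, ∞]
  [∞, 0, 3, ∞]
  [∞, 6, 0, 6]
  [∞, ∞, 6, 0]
Closure =
  [0, 2, 5, 11]
  [∞, 0, 3, 9]
  [∞, 6, 0, 6]
  [∞, 12, 6, 0]

This is the Floyd-Warshall all-pairs shortest-path computation. For each intermediate vertex k = 0, 1, …, 3, update dist[i][j] ← min(dist[i][j], dist[i][k] + dist[k][j]). The final matrix gives, for each (i, j), the minimum total weight of any directed path from i to j (possibly empty when i = j).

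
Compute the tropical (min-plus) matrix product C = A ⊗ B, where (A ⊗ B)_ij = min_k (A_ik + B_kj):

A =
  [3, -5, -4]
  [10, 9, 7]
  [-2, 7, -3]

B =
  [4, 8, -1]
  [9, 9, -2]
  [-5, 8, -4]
A ⊗ B =
  [-9, 4, -8]
  [2, 15, 3]
  [-8, 5, -7]

Apply the min-plus product entry-by-entry:
  C[0][0] = min over k of (A[0][0] + B[0][0] = 3 + 4 = 7, A[0][1] + B[1][0] = -5 + 9 = 4, A[0][2] + B[2][0] = -4 + -5 = -9) = -9 (attained at k = 2)
  C[0][1] = min over k of (A[0][0] + B[0][1] = 3 + 8 = 11, A[0][1] + B[1][1] = -5 + 9 = 4, A[0][2] + B[2][1] = -4 + 8 = 4) = 4 (attained at k = 1)
  C[0][2] = min over k of (A[0][0] + B[0][2] = 3 + -1 = 2, A[0][1] + B[1][2] = -5 + -2 = -7, A[0][2] + B[2][2] = -4 + -4 = -8) = -8 (attained at k = 2)
  C[1][0] = min over k of (A[1][0] + B[0][0] = 10 + 4 = 14, A[1][1] + B[1][0] = 9 + 9 = 18, A[1][2] + B[2][0] = 7 + -5 = 2) = 2 (attained at k = 2)
  C[1][1] = min over k of (A[1][0] + B[0][1] = 10 + 8 = 18, A[1][1] + B[1][1] = 9 + 9 = 18, A[1][2] + B[2][1] = 7 + 8 = 15) = 15 (attained at k = 2)
  C[1][2] = min over k of (A[1][0] + B[0][2] = 10 + -1 = 9, A[1][1] + B[1][2] = 9 + -2 = 7, A[1][2] + B[2][2] = 7 + -4 = 3) = 3 (attained at k = 2)
  C[2][0] = min over k of (A[2][0] + B[0][0] = -2 + 4 = 2, A[2][1] + B[1][0] = 7 + 9 = 16, A[2][2] + B[2][0] = -3 + -5 = -8) = -8 (attained at k = 2)
  C[2][1] = min over k of (A[2][0] + B[0][1] = -2 + 8 = 6, A[2][1] + B[1][1] = 7 + 9 = 16, A[2][2] + B[2][1] = -3 + 8 = 5) = 5 (attained at k = 2)
  C[2][2] = min over k of (A[2][0] + B[0][2] = -2 + -1 = -3, A[2][1] + B[1][2] = 7 + -2 = 5, A[2][2] + B[2][2] = -3 + -4 = -7) = -7 (attained at k = 2)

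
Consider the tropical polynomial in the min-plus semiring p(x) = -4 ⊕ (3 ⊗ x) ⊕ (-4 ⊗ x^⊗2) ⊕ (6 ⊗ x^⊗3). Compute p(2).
p(2) = -4

A tropical monomial a ⊗ x^⊗i evaluates to a + i · x. Evaluating each term at x = 2:
  Term 0 contributes -4 + 0 · 2 = -4
  Term 1 contributes 3 + 1 · 2 = 5
  Term 2 contributes -4 + 2 · 2 = 0
  Term 3 contributes 6 + 3 · 2 = 12
p(2) = ⊕ of these = min[-4, 5, 0, 12] = -4.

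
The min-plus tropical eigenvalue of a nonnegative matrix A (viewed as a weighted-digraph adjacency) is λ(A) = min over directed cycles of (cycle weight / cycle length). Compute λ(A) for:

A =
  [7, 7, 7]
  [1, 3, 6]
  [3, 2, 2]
λ(A) = 2

Enumerate directed cycles and compute their means (weight / length). Sample:
  cycle 0 → 0: weight = 7, length = 1, mean = 7/1 ≈ 7.000
  cycle 1 → 1: weight = 3, length = 1, mean = 3/1 ≈ 3.000
  cycle 2 → 2: weight = 2, length = 1, mean = 2/1 ≈ 2.000
  cycle 0 → 1 → 0: weight = 8, length = 2, mean = 8/2 ≈ 4.000
  cycle 0 → 2 → 0: weight = 10, length = 2, mean = 10/2 ≈ 5.000
  cycle 1 → 0 → 1: weight = 8, length = 2, mean = 8/2 ≈ 4.000
Minimum mean = 2.000, attained e.g. along the cycle 2 → 2 with weight 2 and length 1. So λ(A) = 2/1 = 2.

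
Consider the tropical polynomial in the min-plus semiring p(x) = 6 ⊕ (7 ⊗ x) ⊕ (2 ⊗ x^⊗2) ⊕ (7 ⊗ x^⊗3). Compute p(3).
p(3) = 6

A tropical monomial a ⊗ x^⊗i evaluates to a + i · x. Evaluating each term at x = 3:
  Term 0 contributes 6 + 0 · 3 = 6
  Term 1 contributes 7 + 1 · 3 = 10
  Term 2 contributes 2 + 2 · 3 = 8
  Term 3 contributes 7 + 3 · 3 = 16
p(3) = ⊕ of these = min[6, 10, 8, 16] = 6.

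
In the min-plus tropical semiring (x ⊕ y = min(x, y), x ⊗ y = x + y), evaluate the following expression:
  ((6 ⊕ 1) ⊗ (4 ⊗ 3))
((6 ⊕ 1) ⊗ (4 ⊗ 3)) = 8

Expand innermost to outermost. Recall ⊕ takes the minimum of its arguments and ⊗ takes their sum. Working out the expression ((6 ⊕ 1) ⊗ (4 ⊗ 3)) gives 8.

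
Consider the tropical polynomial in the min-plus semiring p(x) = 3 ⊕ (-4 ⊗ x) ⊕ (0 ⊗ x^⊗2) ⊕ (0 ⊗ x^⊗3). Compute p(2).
p(2) = -2

A tropical monomial a ⊗ x^⊗i evaluates to a + i · x. Evaluating each term at x = 2:
  Term 0 contributes 3 + 0 · 2 = 3
  Term 1 contributes -4 + 1 · 2 = -2
  Term 2 contributes 0 + 2 · 2 = 4
  Term 3 contributes 0 + 3 · 2 = 6
p(2) = ⊕ of these = min[3, -2, 4, 6] = -2.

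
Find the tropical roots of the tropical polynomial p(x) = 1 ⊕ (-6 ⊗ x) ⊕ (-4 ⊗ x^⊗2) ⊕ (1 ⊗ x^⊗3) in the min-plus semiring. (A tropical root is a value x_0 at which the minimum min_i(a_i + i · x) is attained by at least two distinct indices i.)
Roots: {-5, -2, 7}

Each tropical root is a break point of the lower envelope of the lines y = a_i + i · x (there are 4 lines, with slopes 0, 1, ..., 3). Only the lines that attain the minimum somewhere contribute to roots; other lines are dominated. Here the surviving (envelope) indices are i = 3, i = 2, i = 1, i = 0.
Intersections between consecutive envelope lines give the roots: for adjacent envelope indices i < j the intersection is x = (a_i − a_j) / (j − i). Reading off the sorted break points: {-5, -2, 7}.
Verification: at each break x_0, at least two indices attain the minimum of min_i(a_i + i · x_0).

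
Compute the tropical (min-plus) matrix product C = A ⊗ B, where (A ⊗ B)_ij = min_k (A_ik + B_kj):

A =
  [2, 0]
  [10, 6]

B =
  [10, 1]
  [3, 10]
A ⊗ B =
  [3, 3]
  [9, 11]

Apply the min-plus product entry-by-entry:
  C[0][0] = min over k of (A[0][0] + B[0][0] = 2 + 10 = 12, A[0][1] + B[1][0] = 0 + 3 = 3) = 3 (attained at k = 1)
  C[0][1] = min over k of (A[0][0] + B[0][1] = 2 + 1 = 3, A[0][1] + B[1][1] = 0 + 10 = 10) = 3 (attained at k = 0)
  C[1][0] = min over k of (A[1][0] + B[0][0] = 10 + 10 = 20, A[1][1] + B[1][0] = 6 + 3 = 9) = 9 (attained at k = 1)
  C[1][1] = min over k of (A[1][0] + B[0][1] = 10 + 1 = 11, A[1][1] + B[1][1] = 6 + 10 = 16) = 11 (attained at k = 0)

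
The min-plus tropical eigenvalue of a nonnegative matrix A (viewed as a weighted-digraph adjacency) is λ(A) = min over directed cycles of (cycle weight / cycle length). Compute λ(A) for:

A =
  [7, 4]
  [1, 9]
λ(A) = 5/2

Enumerate directed cycles and compute their means (weight / length). Sample:
  cycle 0 → 0: weight = 7, length = 1, mean = 7/1 ≈ 7.000
  cycle 1 → 1: weight = 9, length = 1, mean = 9/1 ≈ 9.000
  cycle 0 → 1 → 0: weight = 5, length = 2, mean = 5/2 ≈ 2.500
  cycle 1 → 0 → 1: weight = 5, length = 2, mean = 5/2 ≈ 2.500
Minimum mean = 2.500, attained e.g. along the cycle 0 → 1 → 0 with weight 5 and length 2. So λ(A) = 5/2 = 5/2.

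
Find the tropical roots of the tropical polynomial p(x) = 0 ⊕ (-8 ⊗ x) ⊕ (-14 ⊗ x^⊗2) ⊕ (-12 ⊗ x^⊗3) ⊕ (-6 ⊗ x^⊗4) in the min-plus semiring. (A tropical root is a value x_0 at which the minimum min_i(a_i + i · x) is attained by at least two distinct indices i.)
Roots: {-6, -2, 6, 8}

Each tropical root is a break point of the lower envelope of the lines y = a_i + i · x (there are 5 lines, with slopes 0, 1, ..., 4). Only the lines that attain the minimum somewhere contribute to roots; other lines are dominated. Here the surviving (envelope) indices are i = 4, i = 3, i = 2, i = 1, i = 0.
Intersections between consecutive envelope lines give the roots: for adjacent envelope indices i < j the intersection is x = (a_i − a_j) / (j − i). Reading off the sorted break points: {-6, -2, 6, 8}.
Verification: at each break x_0, at least two indices attain the minimum of min_i(a_i + i · x_0).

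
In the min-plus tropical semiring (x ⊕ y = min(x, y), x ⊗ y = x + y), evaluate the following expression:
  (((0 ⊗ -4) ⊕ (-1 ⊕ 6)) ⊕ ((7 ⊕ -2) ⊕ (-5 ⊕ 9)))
(((0 ⊗ -4) ⊕ (-1 ⊕ 6)) ⊕ ((7 ⊕ -2) ⊕ (-5 ⊕ 9))) = -5

Expand innermost to outermost. Recall ⊕ takes the minimum of its arguments and ⊗ takes their sum. Working out the expression (((0 ⊗ -4) ⊕ (-1 ⊕ 6)) ⊕ ((7 ⊕ -2) ⊕ (-5 ⊕ 9))) gives -5.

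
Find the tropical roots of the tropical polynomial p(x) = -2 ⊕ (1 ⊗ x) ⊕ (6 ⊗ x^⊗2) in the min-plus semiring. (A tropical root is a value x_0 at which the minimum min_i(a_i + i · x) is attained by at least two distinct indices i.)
Roots: {-5, -3}

Each tropical root is a break point of the lower envelope of the lines y = a_i + i · x (there are 3 lines, with slopes 0, 1, ..., 2). Only the lines that attain the minimum somewhere contribute to roots; other lines are dominated. Here the surviving (envelope) indices are i = 2, i = 1, i = 0.
Intersections between consecutive envelope lines give the roots: for adjacent envelope indices i < j the intersection is x = (a_i − a_j) / (j − i). Reading off the sorted break points: {-5, -3}.
Verification: at each break x_0, at least two indices attain the minimum of min_i(a_i + i · x_0).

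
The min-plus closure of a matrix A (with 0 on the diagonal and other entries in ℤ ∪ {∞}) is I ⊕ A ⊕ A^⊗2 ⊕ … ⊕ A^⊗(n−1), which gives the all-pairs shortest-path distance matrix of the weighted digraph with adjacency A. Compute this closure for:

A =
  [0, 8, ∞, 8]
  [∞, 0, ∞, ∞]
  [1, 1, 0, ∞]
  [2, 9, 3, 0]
Closure =
  [0, 8, 11, 8]
  [∞, 0, ∞, ∞]
  [1, 1, 0, 9]
  [2, 4, 3, 0]

This is the Floyd-Warshall all-pairs shortest-path computation. For each intermediate vertex k = 0, 1, …, 3, update dist[i][j] ← min(dist[i][j], dist[i][k] + dist[k][j]). The final matrix gives, for each (i, j), the minimum total weight of any directed path from i to j (possibly empty when i = j).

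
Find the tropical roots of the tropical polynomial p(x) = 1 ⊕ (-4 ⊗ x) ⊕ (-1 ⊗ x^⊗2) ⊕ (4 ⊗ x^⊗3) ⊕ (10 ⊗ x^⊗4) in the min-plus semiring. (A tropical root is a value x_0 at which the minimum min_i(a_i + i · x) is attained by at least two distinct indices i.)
Roots: {-6, -5, -3, 5}

Each tropical root is a break point of the lower envelope of the lines y = a_i + i · x (there are 5 lines, with slopes 0, 1, ..., 4). Only the lines that attain the minimum somewhere contribute to roots; other lines are dominated. Here the surviving (envelope) indices are i = 4, i = 3, i = 2, i = 1, i = 0.
Intersections between consecutive envelope lines give the roots: for adjacent envelope indices i < j the intersection is x = (a_i − a_j) / (j − i). Reading off the sorted break points: {-6, -5, -3, 5}.
Verification: at each break x_0, at least two indices attain the minimum of min_i(a_i + i · x_0).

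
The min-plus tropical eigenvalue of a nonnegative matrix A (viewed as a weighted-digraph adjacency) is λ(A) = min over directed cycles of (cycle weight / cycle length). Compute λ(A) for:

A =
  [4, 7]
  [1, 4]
λ(A) = 4

Enumerate directed cycles and compute their means (weight / length). Sample:
  cycle 0 → 0: weight = 4, length = 1, mean = 4/1 ≈ 4.000
  cycle 1 → 1: weight = 4, length = 1, mean = 4/1 ≈ 4.000
  cycle 0 → 1 → 0: weight = 8, length = 2, mean = 8/2 ≈ 4.000
  cycle 1 → 0 → 1: weight = 8, length = 2, mean = 8/2 ≈ 4.000
Minimum mean = 4.000, attained e.g. along the cycle 0 → 0 with weight 4 and length 1. So λ(A) = 4/1 = 4.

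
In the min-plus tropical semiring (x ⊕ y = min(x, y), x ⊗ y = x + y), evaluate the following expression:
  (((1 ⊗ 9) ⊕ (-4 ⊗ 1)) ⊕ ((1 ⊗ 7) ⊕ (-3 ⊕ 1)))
(((1 ⊗ 9) ⊕ (-4 ⊗ 1)) ⊕ ((1 ⊗ 7) ⊕ (-3 ⊕ 1))) = -3

Expand innermost to outermost. Recall ⊕ takes the minimum of its arguments and ⊗ takes their sum. Working out the expression (((1 ⊗ 9) ⊕ (-4 ⊗ 1)) ⊕ ((1 ⊗ 7) ⊕ (-3 ⊕ 1))) gives -3.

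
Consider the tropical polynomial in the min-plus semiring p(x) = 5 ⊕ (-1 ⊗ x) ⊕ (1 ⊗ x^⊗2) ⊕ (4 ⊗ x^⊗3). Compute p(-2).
p(-2) = -3

A tropical monomial a ⊗ x^⊗i evaluates to a + i · x. Evaluating each term at x = -2:
  Term 0 contributes 5 + 0 · -2 = 5
  Term 1 contributes -1 + 1 · -2 = -3
  Term 2 contributes 1 + 2 · -2 = -3
  Term 3 contributes 4 + 3 · -2 = -2
p(-2) = ⊕ of these = min[5, -3, -3, -2] = -3.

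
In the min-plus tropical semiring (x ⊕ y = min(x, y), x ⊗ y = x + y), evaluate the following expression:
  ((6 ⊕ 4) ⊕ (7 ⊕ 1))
((6 ⊕ 4) ⊕ (7 ⊕ 1)) = 1

Expand innermost to outermost. Recall ⊕ takes the minimum of its arguments and ⊗ takes their sum. Working out the expression ((6 ⊕ 4) ⊕ (7 ⊕ 1)) gives 1.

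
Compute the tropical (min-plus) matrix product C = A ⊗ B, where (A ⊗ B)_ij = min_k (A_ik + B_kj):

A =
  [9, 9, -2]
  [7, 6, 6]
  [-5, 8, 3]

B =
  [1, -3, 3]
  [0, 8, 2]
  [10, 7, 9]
A ⊗ B =
  [8, 5, 7]
  [6, 4, 8]
  [-4, -8, -2]

Apply the min-plus product entry-by-entry:
  C[0][0] = min over k of (A[0][0] + B[0][0] = 9 + 1 = 10, A[0][1] + B[1][0] = 9 + 0 = 9, A[0][2] + B[2][0] = -2 + 10 = 8) = 8 (attained at k = 2)
  C[0][1] = min over k of (A[0][0] + B[0][1] = 9 + -3 = 6, A[0][1] + B[1][1] = 9 + 8 = 17, A[0][2] + B[2][1] = -2 + 7 = 5) = 5 (attained at k = 2)
  C[0][2] = min over k of (A[0][0] + B[0][2] = 9 + 3 = 12, A[0][1] + B[1][2] = 9 + 2 = 11, A[0][2] + B[2][2] = -2 + 9 = 7) = 7 (attained at k = 2)
  C[1][0] = min over k of (A[1][0] + B[0][0] = 7 + 1 = 8, A[1][1] + B[1][0] = 6 + 0 = 6, A[1][2] + B[2][0] = 6 + 10 = 16) = 6 (attained at k = 1)
  C[1][1] = min over k of (A[1][0] + B[0][1] = 7 + -3 = 4, A[1][1] + B[1][1] = 6 + 8 = 14, A[1][2] + B[2][1] = 6 + 7 = 13) = 4 (attained at k = 0)
  C[1][2] = min over k of (A[1][0] + B[0][2] = 7 + 3 = 10, A[1][1] + B[1][2] = 6 + 2 = 8, A[1][2] + B[2][2] = 6 + 9 = 15) = 8 (attained at k = 1)
  C[2][0] = min over k of (A[2][0] + B[0][0] = -5 + 1 = -4, A[2][1] + B[1][0] = 8 + 0 = 8, A[2][2] + B[2][0] = 3 + 10 = 13) = -4 (attained at k = 0)
  C[2][1] = min over k of (A[2][0] + B[0][1] = -5 + -3 = -8, A[2][1] + B[1][1] = 8 + 8 = 16, A[2][2] + B[2][1] = 3 + 7 = 10) = -8 (attained at k = 0)
  C[2][2] = min over k of (A[2][0] + B[0][2] = -5 + 3 = -2, A[2][1] + B[1][2] = 8 + 2 = 10, A[2][2] + B[2][2] = 3 + 9 = 12) = -2 (attained at k = 0)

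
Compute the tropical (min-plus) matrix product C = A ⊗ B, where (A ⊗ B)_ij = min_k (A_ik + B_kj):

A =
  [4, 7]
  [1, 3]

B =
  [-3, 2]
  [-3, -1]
A ⊗ B =
  [1, 6]
  [-2, 2]

Apply the min-plus product entry-by-entry:
  C[0][0] = min over k of (A[0][0] + B[0][0] = 4 + -3 = 1, A[0][1] + B[1][0] = 7 + -3 = 4) = 1 (attained at k = 0)
  C[0][1] = min over k of (A[0][0] + B[0][1] = 4 + 2 = 6, A[0][1] + B[1][1] = 7 + -1 = 6) = 6 (attained at k = 0)
  C[1][0] = min over k of (A[1][0] + B[0][0] = 1 + -3 = -2, A[1][1] + B[1][0] = 3 + -3 = 0) = -2 (attained at k = 0)
  C[1][1] = min over k of (A[1][0] + B[0][1] = 1 + 2 = 3, A[1][1] + B[1][1] = 3 + -1 = 2) = 2 (attained at k = 1)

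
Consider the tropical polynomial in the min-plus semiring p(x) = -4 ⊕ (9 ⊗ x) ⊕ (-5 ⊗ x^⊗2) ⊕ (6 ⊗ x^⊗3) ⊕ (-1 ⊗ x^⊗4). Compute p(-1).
p(-1) = -7

A tropical monomial a ⊗ x^⊗i evaluates to a + i · x. Evaluating each term at x = -1:
  Term 0 contributes -4 + 0 · -1 = -4
  Term 1 contributes 9 + 1 · -1 = 8
  Term 2 contributes -5 + 2 · -1 = -7
  Term 3 contributes 6 + 3 · -1 = 3
  Term 4 contributes -1 + 4 · -1 = -5
p(-1) = ⊕ of these = min[-4, 8, -7, 3, -5] = -7.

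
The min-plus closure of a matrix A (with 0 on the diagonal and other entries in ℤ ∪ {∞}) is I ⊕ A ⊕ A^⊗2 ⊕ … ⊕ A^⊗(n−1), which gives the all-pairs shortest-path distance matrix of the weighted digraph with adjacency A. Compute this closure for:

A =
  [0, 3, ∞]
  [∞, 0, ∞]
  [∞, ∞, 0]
Closure =
  [0, 3, ∞]
  [∞, 0, ∞]
  [∞, ∞, 0]

This is the Floyd-Warshall all-pairs shortest-path computation. For each intermediate vertex k = 0, 1, …, 2, update dist[i][j] ← min(dist[i][j], dist[i][k] + dist[k][j]). The final matrix gives, for each (i, j), the minimum total weight of any directed path from i to j (possibly empty when i = j).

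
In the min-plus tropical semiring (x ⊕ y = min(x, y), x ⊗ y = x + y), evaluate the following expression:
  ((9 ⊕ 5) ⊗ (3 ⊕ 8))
((9 ⊕ 5) ⊗ (3 ⊕ 8)) = 8

Expand innermost to outermost. Recall ⊕ takes the minimum of its arguments and ⊗ takes their sum. Working out the expression ((9 ⊕ 5) ⊗ (3 ⊕ 8)) gives 8.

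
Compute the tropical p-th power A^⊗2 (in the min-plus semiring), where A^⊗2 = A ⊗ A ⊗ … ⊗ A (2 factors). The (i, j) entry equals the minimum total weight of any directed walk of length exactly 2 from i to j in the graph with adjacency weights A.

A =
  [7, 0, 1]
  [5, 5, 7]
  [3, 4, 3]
A^⊗2 =
  [4, 5, 4]
  [10, 5, 6]
  [6, 3, 4]

Each entry (A^⊗2)_ij equals the minimum over all length-2 walks i = v_0 → v_1 → … → v_2 = j of Σ_t A[v_t][v_{t+1}]. For example, for (i, j) = (0, 2) we minimise over 3 possible intermediate vertex sequences; the minimum is 4, attained along the walk 0 → 2 → 2.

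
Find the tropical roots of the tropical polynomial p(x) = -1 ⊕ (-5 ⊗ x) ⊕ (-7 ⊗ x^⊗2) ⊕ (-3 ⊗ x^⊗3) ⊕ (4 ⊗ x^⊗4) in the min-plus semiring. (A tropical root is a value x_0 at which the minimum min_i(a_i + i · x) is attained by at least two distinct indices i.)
Roots: {-7, -4, 2, 4}

Each tropical root is a break point of the lower envelope of the lines y = a_i + i · x (there are 5 lines, with slopes 0, 1, ..., 4). Only the lines that attain the minimum somewhere contribute to roots; other lines are dominated. Here the surviving (envelope) indices are i = 4, i = 3, i = 2, i = 1, i = 0.
Intersections between consecutive envelope lines give the roots: for adjacent envelope indices i < j the intersection is x = (a_i − a_j) / (j − i). Reading off the sorted break points: {-7, -4, 2, 4}.
Verification: at each break x_0, at least two indices attain the minimum of min_i(a_i + i · x_0).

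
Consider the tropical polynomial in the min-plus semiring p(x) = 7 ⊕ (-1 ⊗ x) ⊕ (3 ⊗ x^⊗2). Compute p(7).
p(7) = 6

A tropical monomial a ⊗ x^⊗i evaluates to a + i · x. Evaluating each term at x = 7:
  Term 0 contributes 7 + 0 · 7 = 7
  Term 1 contributes -1 + 1 · 7 = 6
  Term 2 contributes 3 + 2 · 7 = 17
p(7) = ⊕ of these = min[7, 6, 17] = 6.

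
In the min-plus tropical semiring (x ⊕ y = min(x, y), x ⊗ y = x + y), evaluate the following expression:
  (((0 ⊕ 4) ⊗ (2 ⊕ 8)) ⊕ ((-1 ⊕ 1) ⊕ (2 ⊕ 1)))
(((0 ⊕ 4) ⊗ (2 ⊕ 8)) ⊕ ((-1 ⊕ 1) ⊕ (2 ⊕ 1))) = -1

Expand innermost to outermost. Recall ⊕ takes the minimum of its arguments and ⊗ takes their sum. Working out the expression (((0 ⊕ 4) ⊗ (2 ⊕ 8)) ⊕ ((-1 ⊕ 1) ⊕ (2 ⊕ 1))) gives -1.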